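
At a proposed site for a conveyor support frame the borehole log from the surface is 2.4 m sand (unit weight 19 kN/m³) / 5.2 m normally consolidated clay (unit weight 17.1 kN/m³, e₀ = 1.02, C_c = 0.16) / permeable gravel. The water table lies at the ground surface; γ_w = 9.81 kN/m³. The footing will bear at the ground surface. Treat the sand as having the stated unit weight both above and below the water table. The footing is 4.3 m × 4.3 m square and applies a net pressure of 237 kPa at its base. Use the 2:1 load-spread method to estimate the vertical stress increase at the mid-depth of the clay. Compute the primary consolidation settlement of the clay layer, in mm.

Mid-depth of clay below the ground surface: z = 2.4 + 5.2/2 = 5 m.
Total vertical stress at mid-clay: σ_v = 19×2.4 + 17.1×2.6 = 90.06 kPa.
Pore pressure: u = 9.81×(5 − 0) = 49.05 kPa.
Initial effective stress: σ'_0 = σ_v − u = 90.06 − 49.05 = 41.01 kPa.
Stress increase at mid-clay by the 2:1 spreading method:
Δσ = qBL/((B+z)(L+z)) = 237×4.3×4.3/((4.3+5)(4.3+5)) = 50.666 kPa
Final effective stress: σ'_f = σ'_0 + Δσ = 41.01 + 50.666 = 91.676 kPa.
Normally consolidated clay, so the full stress increment lies on the virgin compression line:
S_c = C_c·H/(1+e₀)·log₁₀(σ'_f/σ'_0) = 0.16×5.2/(1+1.02)×log₁₀(91.676/41.01)
    = 0.41188 × 0.34937 = 0.1439 m

S_c ≈ 144 mm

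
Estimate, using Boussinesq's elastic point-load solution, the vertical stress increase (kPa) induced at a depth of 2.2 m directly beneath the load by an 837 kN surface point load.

Δσ_z ≈ 82.6 kPa

Boussinesq vertical stress below a point load on an elastic half-space:
Δσ_z = 3P/(2πz²) · [1 + (r/z)²]^(−5/2)
r/z = 0/2.2 = 0; [1+(r/z)²]^(−5/2) = 1.
Δσ_z = 3×837/(2π×2.2²) × 1 = 82.57 × 1 = 82.57 kPa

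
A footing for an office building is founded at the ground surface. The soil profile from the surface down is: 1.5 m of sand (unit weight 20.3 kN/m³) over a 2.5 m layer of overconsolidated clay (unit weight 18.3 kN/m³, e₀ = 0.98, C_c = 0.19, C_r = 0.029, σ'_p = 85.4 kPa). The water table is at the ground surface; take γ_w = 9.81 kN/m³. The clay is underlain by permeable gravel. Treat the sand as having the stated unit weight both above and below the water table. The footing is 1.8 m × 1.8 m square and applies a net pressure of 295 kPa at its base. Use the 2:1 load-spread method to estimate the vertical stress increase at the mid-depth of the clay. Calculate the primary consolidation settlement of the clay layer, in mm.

Mid-depth of clay below the ground surface: z = 1.5 + 2.5/2 = 2.75 m.
Total vertical stress at mid-clay: σ_v = 20.3×1.5 + 18.3×1.25 = 53.325 kPa.
Pore pressure: u = 9.81×(2.75 − 0) = 26.978 kPa.
Initial effective stress: σ'_0 = σ_v − u = 53.325 − 26.978 = 26.347 kPa.
Stress increase at mid-clay by the 2:1 spreading method:
Δσ = qBL/((B+z)(L+z)) = 295×1.8×1.8/((1.8+2.75)(1.8+2.75)) = 46.168 kPa
Final effective stress: σ'_f = 26.347 + 46.168 = 72.515 kPa.
σ'_f = 72.515 ≤ σ'_p = 85.4 kPa, so the clay remains overconsolidated and only the recompression index applies:
S_c = C_r·H/(1+e₀)·log₁₀(σ'_f/σ'_0) = 0.029×2.5/1.98×log₁₀(72.515/26.347)
    = 0.036615 × 0.4397 = 0.0161 m

S_c ≈ 16.1 mm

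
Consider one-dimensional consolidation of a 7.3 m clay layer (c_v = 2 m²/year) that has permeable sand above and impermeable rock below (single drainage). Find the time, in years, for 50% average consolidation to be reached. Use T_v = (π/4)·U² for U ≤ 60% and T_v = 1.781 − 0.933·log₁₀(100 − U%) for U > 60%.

t ≈ 5.23 years

Drainage path length: H_d = H = 7.3 m (single drainage).
U ≤ 60%: T_v = (π/4)·U² = (π/4)×0.5² = 0.19635.
t = T_v·H_d²/c_v = 0.19635×7.3²/2 = 5.232 years.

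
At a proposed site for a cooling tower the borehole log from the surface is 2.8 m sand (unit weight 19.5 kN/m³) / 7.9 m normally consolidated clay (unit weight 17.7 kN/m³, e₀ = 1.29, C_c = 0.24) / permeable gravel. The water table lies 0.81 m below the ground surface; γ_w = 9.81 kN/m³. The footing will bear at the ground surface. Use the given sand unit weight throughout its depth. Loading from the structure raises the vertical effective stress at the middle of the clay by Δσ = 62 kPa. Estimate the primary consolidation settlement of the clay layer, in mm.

Mid-depth of clay below the ground surface: z = 2.8 + 7.9/2 = 6.75 m.
Total vertical stress at mid-clay: σ_v = 19.5×2.8 + 17.7×3.95 = 124.52 kPa.
Pore pressure: u = 9.81×(6.75 − 0.81) = 58.271 kPa.
Initial effective stress: σ'_0 = σ_v − u = 124.52 − 58.271 = 66.249 kPa.
Final effective stress: σ'_f = σ'_0 + Δσ = 66.249 + 62 = 128.25 kPa.
Normally consolidated clay, so the full stress increment lies on the virgin compression line:
S_c = C_c·H/(1+e₀)·log₁₀(σ'_f/σ'_0) = 0.24×7.9/(1+1.29)×log₁₀(128.25/66.249)
    = 0.82795 × 0.28688 = 0.2375 m

S_c ≈ 238 mm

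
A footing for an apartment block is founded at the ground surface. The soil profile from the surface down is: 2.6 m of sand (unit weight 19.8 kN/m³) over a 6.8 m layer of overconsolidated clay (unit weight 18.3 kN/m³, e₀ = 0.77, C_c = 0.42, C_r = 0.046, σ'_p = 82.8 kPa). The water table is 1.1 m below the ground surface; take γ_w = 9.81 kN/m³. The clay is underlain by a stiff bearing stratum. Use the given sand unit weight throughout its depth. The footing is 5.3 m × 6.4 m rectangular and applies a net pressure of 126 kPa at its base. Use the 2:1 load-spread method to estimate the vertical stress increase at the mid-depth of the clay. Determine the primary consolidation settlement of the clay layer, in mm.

S_c ≈ 122 mm

Mid-depth of clay below the ground surface: z = 2.6 + 6.8/2 = 6 m.
Total vertical stress at mid-clay: σ_v = 19.8×2.6 + 18.3×3.4 = 113.7 kPa.
Pore pressure: u = 9.81×(6 − 1.1) = 48.069 kPa.
Initial effective stress: σ'_0 = σ_v − u = 113.7 − 48.069 = 65.631 kPa.
Stress increase at mid-clay by the 2:1 spreading method:
Δσ = qBL/((B+z)(L+z)) = 126×5.3×6.4/((5.3+6)(6.4+6)) = 30.502 kPa
Final effective stress: σ'_f = 65.631 + 30.502 = 96.133 kPa.
σ'_f = 96.133 > σ'_p = 82.8 kPa, so the stress path crosses the preconsolidation pressure — recompression up to σ'_p, then virgin compression beyond:
S_c = H/(1+e₀)·[C_r·log₁₀(σ'_p/σ'_0) + C_c·log₁₀(σ'_f/σ'_p)]
    = 6.8/1.77 × [0.046×log₁₀(82.8/65.631) + 0.42×log₁₀(96.133/82.8)]
    = 3.8418 × [0.0046424 + 0.027234] = 0.1225 m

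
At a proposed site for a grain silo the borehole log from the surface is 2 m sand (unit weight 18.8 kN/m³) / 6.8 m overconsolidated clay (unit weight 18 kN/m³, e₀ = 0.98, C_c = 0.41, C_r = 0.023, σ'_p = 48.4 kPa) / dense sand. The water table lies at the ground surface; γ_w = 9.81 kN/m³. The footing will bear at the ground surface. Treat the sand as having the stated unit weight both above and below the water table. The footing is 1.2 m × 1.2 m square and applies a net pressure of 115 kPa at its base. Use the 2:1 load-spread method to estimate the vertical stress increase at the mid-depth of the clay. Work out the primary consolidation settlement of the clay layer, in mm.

Mid-depth of clay below the ground surface: z = 2 + 6.8/2 = 5.4 m.
Total vertical stress at mid-clay: σ_v = 18.8×2 + 18×3.4 = 98.8 kPa.
Pore pressure: u = 9.81×(5.4 − 0) = 52.974 kPa.
Initial effective stress: σ'_0 = σ_v − u = 98.8 − 52.974 = 45.826 kPa.
Stress increase at mid-clay by the 2:1 spreading method:
Δσ = qBL/((B+z)(L+z)) = 115×1.2×1.2/((1.2+5.4)(1.2+5.4)) = 3.8017 kPa
Final effective stress: σ'_f = 45.826 + 3.8017 = 49.628 kPa.
σ'_f = 49.628 > σ'_p = 48.4 kPa, so the stress path crosses the preconsolidation pressure — recompression up to σ'_p, then virgin compression beyond:
S_c = H/(1+e₀)·[C_r·log₁₀(σ'_p/σ'_0) + C_c·log₁₀(σ'_f/σ'_p)]
    = 6.8/1.98 × [0.023×log₁₀(48.4/45.826) + 0.41×log₁₀(49.628/48.4)]
    = 3.4343 × [0.00054587 + 0.0044614] = 0.0172 m

S_c ≈ 17.2 mm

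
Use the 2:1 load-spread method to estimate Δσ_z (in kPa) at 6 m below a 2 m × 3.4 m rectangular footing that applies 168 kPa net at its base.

Δσ_z ≈ 15.2 kPa

By the 2:1 method the load spreads at 1 horizontal : 2 vertical, so at depth z the loaded area has grown by z in each plan dimension:
Δσ = qBL/((B+z)(L+z)) = 168×2×3.4/((2+6)(3.4+6)) = 15.191 kPa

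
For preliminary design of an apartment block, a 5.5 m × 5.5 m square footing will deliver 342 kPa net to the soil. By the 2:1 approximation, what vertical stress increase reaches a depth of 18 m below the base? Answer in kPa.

By the 2:1 method the load spreads at 1 horizontal : 2 vertical, so at depth z the loaded area has grown by z in each plan dimension:
Δσ = qBL/((B+z)(L+z)) = 342×5.5×5.5/((5.5+18)(5.5+18)) = 18.733 kPa

Δσ_z ≈ 18.7 kPa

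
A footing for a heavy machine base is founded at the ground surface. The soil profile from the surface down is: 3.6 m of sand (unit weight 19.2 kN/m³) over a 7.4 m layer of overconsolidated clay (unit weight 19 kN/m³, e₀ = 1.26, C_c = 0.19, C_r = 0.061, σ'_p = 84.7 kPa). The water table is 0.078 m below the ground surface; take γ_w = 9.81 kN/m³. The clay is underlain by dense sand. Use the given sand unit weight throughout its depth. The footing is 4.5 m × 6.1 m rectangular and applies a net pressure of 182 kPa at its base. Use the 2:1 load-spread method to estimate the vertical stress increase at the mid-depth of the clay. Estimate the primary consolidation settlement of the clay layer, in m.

Mid-depth of clay below the ground surface: z = 3.6 + 7.4/2 = 7.3 m.
Total vertical stress at mid-clay: σ_v = 19.2×3.6 + 19×3.7 = 139.42 kPa.
Pore pressure: u = 9.81×(7.3 − 0.078) = 70.848 kPa.
Initial effective stress: σ'_0 = σ_v − u = 139.42 − 70.848 = 68.572 kPa.
Stress increase at mid-clay by the 2:1 spreading method:
Δσ = qBL/((B+z)(L+z)) = 182×4.5×6.1/((4.5+7.3)(6.1+7.3)) = 31.596 kPa
Final effective stress: σ'_f = 68.572 + 31.596 = 100.17 kPa.
σ'_f = 100.17 > σ'_p = 84.7 kPa, so the stress path crosses the preconsolidation pressure — recompression up to σ'_p, then virgin compression beyond:
S_c = H/(1+e₀)·[C_r·log₁₀(σ'_p/σ'_0) + C_c·log₁₀(σ'_f/σ'_p)]
    = 7.4/2.26 × [0.061×log₁₀(84.7/68.572) + 0.19×log₁₀(100.17/84.7)]
    = 3.2743 × [0.0055959 + 0.013842] = 0.06365 m

S_c ≈ 0.0636 m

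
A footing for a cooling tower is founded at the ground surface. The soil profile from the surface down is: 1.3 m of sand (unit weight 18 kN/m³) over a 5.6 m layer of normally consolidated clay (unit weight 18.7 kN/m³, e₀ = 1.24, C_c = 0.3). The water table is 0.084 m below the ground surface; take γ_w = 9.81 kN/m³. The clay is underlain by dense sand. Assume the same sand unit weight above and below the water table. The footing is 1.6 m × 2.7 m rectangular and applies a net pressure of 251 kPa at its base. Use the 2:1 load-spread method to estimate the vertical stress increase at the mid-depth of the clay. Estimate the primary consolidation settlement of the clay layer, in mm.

S_c ≈ 186 mm

Mid-depth of clay below the ground surface: z = 1.3 + 5.6/2 = 4.1 m.
Total vertical stress at mid-clay: σ_v = 18×1.3 + 18.7×2.8 = 75.76 kPa.
Pore pressure: u = 9.81×(4.1 − 0.084) = 39.397 kPa.
Initial effective stress: σ'_0 = σ_v − u = 75.76 − 39.397 = 36.363 kPa.
Stress increase at mid-clay by the 2:1 spreading method:
Δσ = qBL/((B+z)(L+z)) = 251×1.6×2.7/((1.6+4.1)(2.7+4.1)) = 27.975 kPa
Final effective stress: σ'_f = σ'_0 + Δσ = 36.363 + 27.975 = 64.338 kPa.
Normally consolidated clay, so the full stress increment lies on the virgin compression line:
S_c = C_c·H/(1+e₀)·log₁₀(σ'_f/σ'_0) = 0.3×5.6/(1+1.24)×log₁₀(64.338/36.363)
    = 0.75 × 0.24781 = 0.1859 m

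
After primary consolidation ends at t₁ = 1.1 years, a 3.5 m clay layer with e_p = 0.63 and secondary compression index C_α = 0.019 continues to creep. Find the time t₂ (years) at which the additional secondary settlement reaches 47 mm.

t₂ ≈ 15.6 years

S_s = C_α·H/(1+e_p)·log₁₀(t₂/t₁) ⇒ log₁₀(t₂/t₁) = S_s·(1+e_p)/(C_α·H).
log₁₀(t₂/t₁) = 0.047 × (1+0.63) / (0.019×3.5) = 1.152
t₂ = t₁ × 10^1.152 = 1.1 × 14.19 = 15.61 years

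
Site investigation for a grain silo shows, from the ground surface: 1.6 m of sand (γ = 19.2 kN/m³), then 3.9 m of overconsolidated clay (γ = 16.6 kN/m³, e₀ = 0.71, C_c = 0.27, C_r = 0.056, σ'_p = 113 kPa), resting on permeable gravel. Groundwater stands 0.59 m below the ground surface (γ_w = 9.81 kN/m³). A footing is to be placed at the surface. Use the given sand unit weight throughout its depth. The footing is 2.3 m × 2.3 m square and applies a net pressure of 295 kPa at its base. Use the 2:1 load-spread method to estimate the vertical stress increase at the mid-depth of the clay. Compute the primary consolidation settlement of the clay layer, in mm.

S_c ≈ 47.1 mm

Mid-depth of clay below the ground surface: z = 1.6 + 3.9/2 = 3.55 m.
Total vertical stress at mid-clay: σ_v = 19.2×1.6 + 16.6×1.95 = 63.09 kPa.
Pore pressure: u = 9.81×(3.55 − 0.59) = 29.038 kPa.
Initial effective stress: σ'_0 = σ_v − u = 63.09 − 29.038 = 34.052 kPa.
Stress increase at mid-clay by the 2:1 spreading method:
Δσ = qBL/((B+z)(L+z)) = 295×2.3×2.3/((2.3+3.55)(2.3+3.55)) = 45.6 kPa
Final effective stress: σ'_f = 34.052 + 45.6 = 79.652 kPa.
σ'_f = 79.652 ≤ σ'_p = 113 kPa, so the clay remains overconsolidated and only the recompression index applies:
S_c = C_r·H/(1+e₀)·log₁₀(σ'_f/σ'_0) = 0.056×3.9/1.71×log₁₀(79.652/34.052)
    = 0.12772 × 0.36905 = 0.04713 m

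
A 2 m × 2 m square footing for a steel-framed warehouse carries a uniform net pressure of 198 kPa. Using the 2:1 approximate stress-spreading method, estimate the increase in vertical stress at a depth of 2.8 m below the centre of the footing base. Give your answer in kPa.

Δσ_z ≈ 34.4 kPa

By the 2:1 method the load spreads at 1 horizontal : 2 vertical, so at depth z the loaded area has grown by z in each plan dimension:
Δσ = qBL/((B+z)(L+z)) = 198×2×2/((2+2.8)(2+2.8)) = 34.375 kPa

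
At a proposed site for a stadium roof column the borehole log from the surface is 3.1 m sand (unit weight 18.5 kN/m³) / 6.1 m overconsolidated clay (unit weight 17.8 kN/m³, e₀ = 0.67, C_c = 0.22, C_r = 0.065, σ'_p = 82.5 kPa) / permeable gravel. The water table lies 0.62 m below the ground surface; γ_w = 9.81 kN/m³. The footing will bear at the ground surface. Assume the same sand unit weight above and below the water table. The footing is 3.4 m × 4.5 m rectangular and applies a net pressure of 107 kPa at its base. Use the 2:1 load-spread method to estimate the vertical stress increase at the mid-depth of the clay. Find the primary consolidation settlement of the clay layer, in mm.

S_c ≈ 25.5 mm

Mid-depth of clay below the ground surface: z = 3.1 + 6.1/2 = 6.15 m.
Total vertical stress at mid-clay: σ_v = 18.5×3.1 + 17.8×3.05 = 111.64 kPa.
Pore pressure: u = 9.81×(6.15 − 0.62) = 54.249 kPa.
Initial effective stress: σ'_0 = σ_v − u = 111.64 − 54.249 = 57.391 kPa.
Stress increase at mid-clay by the 2:1 spreading method:
Δσ = qBL/((B+z)(L+z)) = 107×3.4×4.5/((3.4+6.15)(4.5+6.15)) = 16.096 kPa
Final effective stress: σ'_f = 57.391 + 16.096 = 73.487 kPa.
σ'_f = 73.487 ≤ σ'_p = 82.5 kPa, so the clay remains overconsolidated and only the recompression index applies:
S_c = C_r·H/(1+e₀)·log₁₀(σ'_f/σ'_0) = 0.065×6.1/1.67×log₁₀(73.487/57.391)
    = 0.23743 × 0.10737 = 0.02549 m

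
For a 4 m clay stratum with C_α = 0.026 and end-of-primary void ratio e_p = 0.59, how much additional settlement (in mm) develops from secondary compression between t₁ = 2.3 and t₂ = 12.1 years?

S_s ≈ 47.2 mm

Secondary compression: S_s = C_α·H/(1+e_p)·log₁₀(t₂/t₁)
S_s = 0.026×4/(1+0.59)×log₁₀(12.1/2.3)
    = 0.06541 × 0.7211 = 0.04716 m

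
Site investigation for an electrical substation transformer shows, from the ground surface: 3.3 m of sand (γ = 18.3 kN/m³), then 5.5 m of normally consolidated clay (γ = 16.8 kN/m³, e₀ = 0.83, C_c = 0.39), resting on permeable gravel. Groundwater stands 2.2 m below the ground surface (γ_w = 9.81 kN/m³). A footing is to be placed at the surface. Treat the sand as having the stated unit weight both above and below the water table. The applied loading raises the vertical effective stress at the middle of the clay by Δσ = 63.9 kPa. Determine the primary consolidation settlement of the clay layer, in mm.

S_c ≈ 334 mm

Mid-depth of clay below the ground surface: z = 3.3 + 5.5/2 = 6.05 m.
Total vertical stress at mid-clay: σ_v = 18.3×3.3 + 16.8×2.75 = 106.59 kPa.
Pore pressure: u = 9.81×(6.05 − 2.2) = 37.769 kPa.
Initial effective stress: σ'_0 = σ_v − u = 106.59 − 37.769 = 68.821 kPa.
Final effective stress: σ'_f = σ'_0 + Δσ = 68.821 + 63.9 = 132.72 kPa.
Normally consolidated clay, so the full stress increment lies on the virgin compression line:
S_c = C_c·H/(1+e₀)·log₁₀(σ'_f/σ'_0) = 0.39×5.5/(1+0.83)×log₁₀(132.72/68.821)
    = 1.1721 × 0.28522 = 0.3343 m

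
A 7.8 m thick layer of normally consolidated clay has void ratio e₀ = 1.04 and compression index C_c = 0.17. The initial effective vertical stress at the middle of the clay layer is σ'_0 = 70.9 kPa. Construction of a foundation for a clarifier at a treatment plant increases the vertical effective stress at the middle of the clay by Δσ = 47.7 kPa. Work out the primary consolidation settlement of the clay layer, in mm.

S_c ≈ 145 mm

Final effective stress: σ'_f = σ'_0 + Δσ = 70.9 + 47.7 = 118.6 kPa.
Normally consolidated clay, so the full stress increment lies on the virgin compression line:
S_c = C_c·H/(1+e₀)·log₁₀(σ'_f/σ'_0) = 0.17×7.8/(1+1.04)×log₁₀(118.6/70.9)
    = 0.65 × 0.22344 = 0.1452 m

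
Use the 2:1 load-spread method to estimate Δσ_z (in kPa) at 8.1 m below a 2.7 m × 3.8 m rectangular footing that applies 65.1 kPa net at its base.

By the 2:1 method the load spreads at 1 horizontal : 2 vertical, so at depth z the loaded area has grown by z in each plan dimension:
Δσ = qBL/((B+z)(L+z)) = 65.1×2.7×3.8/((2.7+8.1)(3.8+8.1)) = 5.1971 kPa

Δσ_z ≈ 5.2 kPa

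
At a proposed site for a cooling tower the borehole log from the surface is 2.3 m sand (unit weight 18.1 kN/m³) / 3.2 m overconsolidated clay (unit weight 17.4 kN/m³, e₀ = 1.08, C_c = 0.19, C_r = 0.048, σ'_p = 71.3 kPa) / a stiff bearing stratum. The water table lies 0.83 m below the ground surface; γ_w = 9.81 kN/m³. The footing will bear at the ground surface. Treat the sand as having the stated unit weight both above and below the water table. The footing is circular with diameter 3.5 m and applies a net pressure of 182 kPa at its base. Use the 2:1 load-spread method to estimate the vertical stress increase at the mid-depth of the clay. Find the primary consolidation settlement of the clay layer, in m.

S_c ≈ 0.0338 m

Mid-depth of clay below the ground surface: z = 2.3 + 3.2/2 = 3.9 m.
Total vertical stress at mid-clay: σ_v = 18.1×2.3 + 17.4×1.6 = 69.47 kPa.
Pore pressure: u = 9.81×(3.9 − 0.83) = 30.117 kPa.
Initial effective stress: σ'_0 = σ_v − u = 69.47 − 30.117 = 39.353 kPa.
Stress increase at mid-clay by the 2:1 spreading method:
Δσ ≈ qD²/(D+z)² = 182×3.5²/(3.5+3.9)² = 40.714 kPa
Final effective stress: σ'_f = 39.353 + 40.714 = 80.067 kPa.
σ'_f = 80.067 > σ'_p = 71.3 kPa, so the stress path crosses the preconsolidation pressure — recompression up to σ'_p, then virgin compression beyond:
S_c = H/(1+e₀)·[C_r·log₁₀(σ'_p/σ'_0) + C_c·log₁₀(σ'_f/σ'_p)]
    = 3.2/2.08 × [0.048×log₁₀(71.3/39.353) + 0.19×log₁₀(80.067/71.3)]
    = 1.5385 × [0.012389 + 0.0095692] = 0.03378 m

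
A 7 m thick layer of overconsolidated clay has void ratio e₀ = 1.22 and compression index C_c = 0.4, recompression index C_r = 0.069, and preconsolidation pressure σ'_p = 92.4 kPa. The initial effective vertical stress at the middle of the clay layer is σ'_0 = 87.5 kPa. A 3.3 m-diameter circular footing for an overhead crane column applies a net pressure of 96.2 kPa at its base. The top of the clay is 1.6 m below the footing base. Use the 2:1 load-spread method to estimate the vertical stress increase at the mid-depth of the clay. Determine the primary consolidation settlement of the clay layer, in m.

S_c ≈ 0.0612 m

Mid-depth of clay below the footing base: z = 1.6 + 7/2 = 5.1 m.
Stress increase at mid-clay by the 2:1 spreading method:
Δσ ≈ qD²/(D+z)² = 96.2×3.3²/(3.3+5.1)² = 14.847 kPa
Final effective stress: σ'_f = 87.5 + 14.847 = 102.35 kPa.
σ'_f = 102.35 > σ'_p = 92.4 kPa, so the stress path crosses the preconsolidation pressure — recompression up to σ'_p, then virgin compression beyond:
S_c = H/(1+e₀)·[C_r·log₁₀(σ'_p/σ'_0) + C_c·log₁₀(σ'_f/σ'_p)]
    = 7/2.22 × [0.069×log₁₀(92.4/87.5) + 0.4×log₁₀(102.35/92.4)]
    = 3.1532 × [0.0016328 + 0.017766] = 0.06117 m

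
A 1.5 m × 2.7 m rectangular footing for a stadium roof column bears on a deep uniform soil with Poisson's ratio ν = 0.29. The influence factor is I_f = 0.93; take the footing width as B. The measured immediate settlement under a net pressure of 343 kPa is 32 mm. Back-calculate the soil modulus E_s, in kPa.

S_e = q·B·(1−ν²)/E_s · I_f  ⇒  E_s = q·B·(1−ν²)·I_f / S_e.
E_s = 343 × 1.5 × 0.9159 × 0.93 / 0.032 = 13700 kPa

E_s ≈ 13700 kPa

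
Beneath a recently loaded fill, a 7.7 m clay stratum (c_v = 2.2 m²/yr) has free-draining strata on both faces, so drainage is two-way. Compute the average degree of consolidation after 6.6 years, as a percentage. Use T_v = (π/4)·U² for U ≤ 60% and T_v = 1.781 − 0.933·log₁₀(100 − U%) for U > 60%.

U ≈ 92.8 %

Drainage path length: H_d = H/2 = 3.85 m (double drainage).
T_v = c_v·t/H_d² = 2.2×6.6/3.85² = 0.97959.
T_v = 0.97959 corresponds to the U > 60% branch:
U = 1 − 10^((1.781 − T_v)/0.933)/100 = 0.9277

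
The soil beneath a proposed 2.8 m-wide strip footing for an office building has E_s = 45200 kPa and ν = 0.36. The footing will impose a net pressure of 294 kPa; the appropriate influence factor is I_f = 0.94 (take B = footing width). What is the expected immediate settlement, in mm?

Immediate (elastic) settlement: S_e = q·B·(1−ν²)/E_s · I_f.
S_e = 294 × 2.8 × (1 − 0.36²) / 45200 × 0.94
    = 294 × 2.8 × 0.8704 / 45200 × 0.94
    = 0.0149 m = 14.9 mm

S_e ≈ 14.9 mm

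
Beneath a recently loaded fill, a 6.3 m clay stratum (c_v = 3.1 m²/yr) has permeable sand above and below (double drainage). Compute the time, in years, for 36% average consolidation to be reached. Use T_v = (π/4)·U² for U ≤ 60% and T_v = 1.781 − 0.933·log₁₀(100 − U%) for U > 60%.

t ≈ 0.326 years

Drainage path length: H_d = H/2 = 3.15 m (double drainage).
U ≤ 60%: T_v = (π/4)·U² = (π/4)×0.36² = 0.10179.
t = T_v·H_d²/c_v = 0.10179×3.15²/3.1 = 0.3258 years.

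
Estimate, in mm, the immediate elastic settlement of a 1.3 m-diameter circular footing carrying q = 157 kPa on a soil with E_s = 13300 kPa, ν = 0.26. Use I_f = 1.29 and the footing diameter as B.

S_e ≈ 18.5 mm

Immediate (elastic) settlement: S_e = q·B·(1−ν²)/E_s · I_f.
S_e = 157 × 1.3 × (1 − 0.26²) / 13300 × 1.29
    = 157 × 1.3 × 0.9324 / 13300 × 1.29
    = 0.01846 m = 18.46 mm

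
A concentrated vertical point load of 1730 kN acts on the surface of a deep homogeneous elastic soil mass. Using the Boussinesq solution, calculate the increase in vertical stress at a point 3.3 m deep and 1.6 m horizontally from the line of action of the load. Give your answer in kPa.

Boussinesq vertical stress below a point load on an elastic half-space:
Δσ_z = 3P/(2πz²) · [1 + (r/z)²]^(−5/2)
r/z = 1.6/3.3 = 0.48485; [1+(r/z)²]^(−5/2) = 0.58988.
Δσ_z = 3×1730/(2π×3.3²) × 0.58988 = 75.851 × 0.58988 = 44.74 kPa

Δσ_z ≈ 44.7 kPa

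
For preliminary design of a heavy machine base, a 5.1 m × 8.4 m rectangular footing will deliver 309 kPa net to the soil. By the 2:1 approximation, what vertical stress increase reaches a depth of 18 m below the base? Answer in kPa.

By the 2:1 method the load spreads at 1 horizontal : 2 vertical, so at depth z the loaded area has grown by z in each plan dimension:
Δσ = qBL/((B+z)(L+z)) = 309×5.1×8.4/((5.1+18)(8.4+18)) = 21.707 kPa

Δσ_z ≈ 21.7 kPa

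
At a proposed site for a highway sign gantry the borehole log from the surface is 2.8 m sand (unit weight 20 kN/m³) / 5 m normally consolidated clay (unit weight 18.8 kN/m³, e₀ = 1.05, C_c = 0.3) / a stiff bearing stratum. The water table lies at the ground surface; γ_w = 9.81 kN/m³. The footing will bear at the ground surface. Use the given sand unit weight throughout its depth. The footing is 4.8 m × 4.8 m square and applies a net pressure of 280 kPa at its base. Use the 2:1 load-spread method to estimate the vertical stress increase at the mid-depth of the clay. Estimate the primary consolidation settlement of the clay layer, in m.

S_c ≈ 0.256 m

Mid-depth of clay below the ground surface: z = 2.8 + 5/2 = 5.3 m.
Total vertical stress at mid-clay: σ_v = 20×2.8 + 18.8×2.5 = 103 kPa.
Pore pressure: u = 9.81×(5.3 − 0) = 51.993 kPa.
Initial effective stress: σ'_0 = σ_v − u = 103 − 51.993 = 51.007 kPa.
Stress increase at mid-clay by the 2:1 spreading method:
Δσ = qBL/((B+z)(L+z)) = 280×4.8×4.8/((4.8+5.3)(4.8+5.3)) = 63.241 kPa
Final effective stress: σ'_f = σ'_0 + Δσ = 51.007 + 63.241 = 114.25 kPa.
Normally consolidated clay, so the full stress increment lies on the virgin compression line:
S_c = C_c·H/(1+e₀)·log₁₀(σ'_f/σ'_0) = 0.3×5/(1+1.05)×log₁₀(114.25/51.007)
    = 0.73171 × 0.35023 = 0.2563 m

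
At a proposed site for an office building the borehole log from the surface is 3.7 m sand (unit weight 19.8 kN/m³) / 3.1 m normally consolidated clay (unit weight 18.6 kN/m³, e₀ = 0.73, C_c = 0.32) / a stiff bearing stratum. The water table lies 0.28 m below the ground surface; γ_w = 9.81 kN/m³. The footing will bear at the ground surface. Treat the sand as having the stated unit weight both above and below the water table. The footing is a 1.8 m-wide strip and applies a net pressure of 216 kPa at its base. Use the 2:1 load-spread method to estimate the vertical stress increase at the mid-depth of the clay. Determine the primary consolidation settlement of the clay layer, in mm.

Mid-depth of clay below the ground surface: z = 3.7 + 3.1/2 = 5.25 m.
Total vertical stress at mid-clay: σ_v = 19.8×3.7 + 18.6×1.55 = 102.09 kPa.
Pore pressure: u = 9.81×(5.25 − 0.28) = 48.756 kPa.
Initial effective stress: σ'_0 = σ_v − u = 102.09 − 48.756 = 53.334 kPa.
Stress increase at mid-clay by the 2:1 spreading method:
Δσ = qB/(B+z) = 216×1.8/(1.8+5.25) = 55.149 kPa
Final effective stress: σ'_f = σ'_0 + Δσ = 53.334 + 55.149 = 108.48 kPa.
Normally consolidated clay, so the full stress increment lies on the virgin compression line:
S_c = C_c·H/(1+e₀)·log₁₀(σ'_f/σ'_0) = 0.32×3.1/(1+0.73)×log₁₀(108.48/53.334)
    = 0.57341 × 0.30835 = 0.1768 m

S_c ≈ 177 mm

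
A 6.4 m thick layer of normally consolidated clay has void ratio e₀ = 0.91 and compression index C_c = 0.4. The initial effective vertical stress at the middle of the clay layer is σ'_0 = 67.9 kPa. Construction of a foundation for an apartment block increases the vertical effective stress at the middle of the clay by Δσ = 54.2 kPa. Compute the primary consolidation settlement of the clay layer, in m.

S_c ≈ 0.342 m

Final effective stress: σ'_f = σ'_0 + Δσ = 67.9 + 54.2 = 122.1 kPa.
Normally consolidated clay, so the full stress increment lies on the virgin compression line:
S_c = C_c·H/(1+e₀)·log₁₀(σ'_f/σ'_0) = 0.4×6.4/(1+0.91)×log₁₀(122.1/67.9)
    = 1.3403 × 0.25485 = 0.3416 m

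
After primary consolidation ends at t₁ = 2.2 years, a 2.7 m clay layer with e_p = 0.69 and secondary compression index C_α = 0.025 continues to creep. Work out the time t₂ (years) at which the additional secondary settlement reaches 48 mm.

S_s = C_α·H/(1+e_p)·log₁₀(t₂/t₁) ⇒ log₁₀(t₂/t₁) = S_s·(1+e_p)/(C_α·H).
log₁₀(t₂/t₁) = 0.048 × (1+0.69) / (0.025×2.7) = 1.202
t₂ = t₁ × 10^1.202 = 2.2 × 15.91 = 35.01 years

t₂ ≈ 35 years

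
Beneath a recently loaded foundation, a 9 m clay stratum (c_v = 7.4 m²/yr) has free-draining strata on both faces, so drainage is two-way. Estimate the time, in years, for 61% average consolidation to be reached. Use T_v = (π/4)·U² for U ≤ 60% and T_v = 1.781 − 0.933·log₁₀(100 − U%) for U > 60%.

Drainage path length: H_d = H/2 = 4.5 m (double drainage).
U > 60%: T_v = 1.781 − 0.933·log₁₀(100 − 61) = 0.29654.
t = T_v·H_d²/c_v = 0.29654×4.5²/7.4 = 0.8115 years.

t ≈ 0.811 years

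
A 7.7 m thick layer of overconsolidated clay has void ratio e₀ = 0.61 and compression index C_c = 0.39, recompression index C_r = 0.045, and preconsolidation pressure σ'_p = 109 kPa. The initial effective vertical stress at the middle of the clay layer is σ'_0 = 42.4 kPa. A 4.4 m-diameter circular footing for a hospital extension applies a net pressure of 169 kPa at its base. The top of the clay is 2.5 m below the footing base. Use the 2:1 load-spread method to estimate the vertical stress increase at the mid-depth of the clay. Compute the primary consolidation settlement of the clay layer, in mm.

S_c ≈ 47.8 mm

Mid-depth of clay below the footing base: z = 2.5 + 7.7/2 = 6.35 m.
Stress increase at mid-clay by the 2:1 spreading method:
Δσ ≈ qD²/(D+z)² = 169×4.4²/(4.4+6.35)² = 28.312 kPa
Final effective stress: σ'_f = 42.4 + 28.312 = 70.712 kPa.
σ'_f = 70.712 ≤ σ'_p = 109 kPa, so the clay remains overconsolidated and only the recompression index applies:
S_c = C_r·H/(1+e₀)·log₁₀(σ'_f/σ'_0) = 0.045×7.7/1.61×log₁₀(70.712/42.4)
    = 0.21522 × 0.22213 = 0.04781 m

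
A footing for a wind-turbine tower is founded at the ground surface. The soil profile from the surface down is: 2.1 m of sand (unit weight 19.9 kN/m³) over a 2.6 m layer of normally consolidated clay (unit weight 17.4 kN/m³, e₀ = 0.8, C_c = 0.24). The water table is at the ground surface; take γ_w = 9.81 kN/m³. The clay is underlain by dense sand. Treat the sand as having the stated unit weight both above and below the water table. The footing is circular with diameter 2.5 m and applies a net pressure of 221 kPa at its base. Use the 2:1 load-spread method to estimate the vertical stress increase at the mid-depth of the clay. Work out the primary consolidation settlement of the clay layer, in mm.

Mid-depth of clay below the ground surface: z = 2.1 + 2.6/2 = 3.4 m.
Total vertical stress at mid-clay: σ_v = 19.9×2.1 + 17.4×1.3 = 64.41 kPa.
Pore pressure: u = 9.81×(3.4 − 0) = 33.354 kPa.
Initial effective stress: σ'_0 = σ_v − u = 64.41 − 33.354 = 31.056 kPa.
Stress increase at mid-clay by the 2:1 spreading method:
Δσ ≈ qD²/(D+z)² = 221×2.5²/(2.5+3.4)² = 39.68 kPa
Final effective stress: σ'_f = σ'_0 + Δσ = 31.056 + 39.68 = 70.736 kPa.
Normally consolidated clay, so the full stress increment lies on the virgin compression line:
S_c = C_c·H/(1+e₀)·log₁₀(σ'_f/σ'_0) = 0.24×2.6/(1+0.8)×log₁₀(70.736/31.056)
    = 0.34667 × 0.35749 = 0.1239 m

S_c ≈ 124 mm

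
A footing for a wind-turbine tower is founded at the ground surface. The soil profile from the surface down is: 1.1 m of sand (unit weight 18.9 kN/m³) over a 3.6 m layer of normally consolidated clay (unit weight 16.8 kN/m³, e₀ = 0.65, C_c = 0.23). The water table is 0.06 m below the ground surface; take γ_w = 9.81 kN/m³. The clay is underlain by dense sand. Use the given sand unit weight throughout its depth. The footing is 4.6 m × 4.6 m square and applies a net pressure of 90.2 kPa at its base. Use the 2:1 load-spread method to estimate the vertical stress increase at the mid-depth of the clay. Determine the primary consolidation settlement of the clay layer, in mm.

S_c ≈ 197 mm

Mid-depth of clay below the ground surface: z = 1.1 + 3.6/2 = 2.9 m.
Total vertical stress at mid-clay: σ_v = 18.9×1.1 + 16.8×1.8 = 51.03 kPa.
Pore pressure: u = 9.81×(2.9 − 0.06) = 27.86 kPa.
Initial effective stress: σ'_0 = σ_v − u = 51.03 − 27.86 = 23.17 kPa.
Stress increase at mid-clay by the 2:1 spreading method:
Δσ = qBL/((B+z)(L+z)) = 90.2×4.6×4.6/((4.6+2.9)(4.6+2.9)) = 33.931 kPa
Final effective stress: σ'_f = σ'_0 + Δσ = 23.17 + 33.931 = 57.101 kPa.
Normally consolidated clay, so the full stress increment lies on the virgin compression line:
S_c = C_c·H/(1+e₀)·log₁₀(σ'_f/σ'_0) = 0.23×3.6/(1+0.65)×log₁₀(57.101/23.17)
    = 0.50182 × 0.39172 = 0.1966 m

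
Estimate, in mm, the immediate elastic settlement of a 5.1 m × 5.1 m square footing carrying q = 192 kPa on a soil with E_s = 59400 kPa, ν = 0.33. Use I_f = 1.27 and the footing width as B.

Immediate (elastic) settlement: S_e = q·B·(1−ν²)/E_s · I_f.
S_e = 192 × 5.1 × (1 − 0.33²) / 59400 × 1.27
    = 192 × 5.1 × 0.8911 / 59400 × 1.27
    = 0.01866 m = 18.66 mm

S_e ≈ 18.7 mm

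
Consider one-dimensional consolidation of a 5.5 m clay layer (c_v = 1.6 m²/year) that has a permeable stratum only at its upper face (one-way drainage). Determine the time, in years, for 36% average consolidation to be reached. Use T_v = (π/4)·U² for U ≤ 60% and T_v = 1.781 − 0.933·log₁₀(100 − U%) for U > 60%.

Drainage path length: H_d = H = 5.5 m (single drainage).
U ≤ 60%: T_v = (π/4)·U² = (π/4)×0.36² = 0.10179.
t = T_v·H_d²/c_v = 0.10179×5.5²/1.6 = 1.924 years.

t ≈ 1.92 years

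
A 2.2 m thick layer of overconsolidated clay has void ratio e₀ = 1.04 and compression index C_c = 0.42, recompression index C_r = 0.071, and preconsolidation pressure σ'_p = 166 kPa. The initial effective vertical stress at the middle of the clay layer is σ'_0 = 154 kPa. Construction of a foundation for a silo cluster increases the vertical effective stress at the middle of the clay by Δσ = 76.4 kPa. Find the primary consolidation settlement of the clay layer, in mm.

Final effective stress: σ'_f = 154 + 76.4 = 230.4 kPa.
σ'_f = 230.4 > σ'_p = 166 kPa, so the stress path crosses the preconsolidation pressure — recompression up to σ'_p, then virgin compression beyond:
S_c = H/(1+e₀)·[C_r·log₁₀(σ'_p/σ'_0) + C_c·log₁₀(σ'_f/σ'_p)]
    = 2.2/2.04 × [0.071×log₁₀(166/154) + 0.42×log₁₀(230.4/166)]
    = 1.0784 × [0.0023137 + 0.059797] = 0.06698 m

S_c ≈ 67 mm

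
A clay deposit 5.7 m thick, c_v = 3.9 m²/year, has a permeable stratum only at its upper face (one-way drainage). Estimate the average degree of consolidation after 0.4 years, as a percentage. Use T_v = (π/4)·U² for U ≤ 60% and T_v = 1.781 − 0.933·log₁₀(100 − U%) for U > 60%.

Drainage path length: H_d = H = 5.7 m (single drainage).
T_v = c_v·t/H_d² = 3.9×0.4/5.7² = 0.048015.
T_v = 0.048015 corresponds to the U ≤ 60% branch:
U = √(4T_v/π) = 0.2473

U ≈ 24.7 %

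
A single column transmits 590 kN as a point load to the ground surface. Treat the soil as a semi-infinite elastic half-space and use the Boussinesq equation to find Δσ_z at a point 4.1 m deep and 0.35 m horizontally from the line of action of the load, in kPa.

Boussinesq vertical stress below a point load on an elastic half-space:
Δσ_z = 3P/(2πz²) · [1 + (r/z)²]^(−5/2)
r/z = 0.35/4.1 = 0.085366; [1+(r/z)²]^(−5/2) = 0.98201.
Δσ_z = 3×590/(2π×4.1²) × 0.98201 = 16.758 × 0.98201 = 16.46 kPa

Δσ_z ≈ 16.5 kPa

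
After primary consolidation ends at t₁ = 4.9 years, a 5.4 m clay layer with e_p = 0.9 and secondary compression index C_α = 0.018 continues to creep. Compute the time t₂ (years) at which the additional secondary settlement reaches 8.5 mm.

S_s = C_α·H/(1+e_p)·log₁₀(t₂/t₁) ⇒ log₁₀(t₂/t₁) = S_s·(1+e_p)/(C_α·H).
log₁₀(t₂/t₁) = 0.0085 × (1+0.9) / (0.018×5.4) = 0.1662
t₂ = t₁ × 10^0.1662 = 4.9 × 1.466 = 7.184 years

t₂ ≈ 7.18 years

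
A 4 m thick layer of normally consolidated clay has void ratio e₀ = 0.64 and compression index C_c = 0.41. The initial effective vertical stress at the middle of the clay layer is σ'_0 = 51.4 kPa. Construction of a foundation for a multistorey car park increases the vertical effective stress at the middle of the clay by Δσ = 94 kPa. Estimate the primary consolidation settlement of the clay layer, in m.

Final effective stress: σ'_f = σ'_0 + Δσ = 51.4 + 94 = 145.4 kPa.
Normally consolidated clay, so the full stress increment lies on the virgin compression line:
S_c = C_c·H/(1+e₀)·log₁₀(σ'_f/σ'_0) = 0.41×4/(1+0.64)×log₁₀(145.4/51.4)
    = 1 × 0.4516 = 0.4516 m

S_c ≈ 0.452 m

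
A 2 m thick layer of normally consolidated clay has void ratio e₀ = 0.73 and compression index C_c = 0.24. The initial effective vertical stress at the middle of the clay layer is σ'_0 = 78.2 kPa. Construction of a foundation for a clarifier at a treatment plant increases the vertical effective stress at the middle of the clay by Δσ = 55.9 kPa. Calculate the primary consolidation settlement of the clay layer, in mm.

S_c ≈ 65 mm

Final effective stress: σ'_f = σ'_0 + Δσ = 78.2 + 55.9 = 134.1 kPa.
Normally consolidated clay, so the full stress increment lies on the virgin compression line:
S_c = C_c·H/(1+e₀)·log₁₀(σ'_f/σ'_0) = 0.24×2/(1+0.73)×log₁₀(134.1/78.2)
    = 0.27746 × 0.23422 = 0.06499 m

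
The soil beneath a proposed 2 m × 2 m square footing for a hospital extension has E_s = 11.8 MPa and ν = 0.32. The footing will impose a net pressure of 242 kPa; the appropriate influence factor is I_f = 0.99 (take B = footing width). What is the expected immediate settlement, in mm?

S_e ≈ 36.4 mm

Immediate (elastic) settlement: S_e = q·B·(1−ν²)/E_s · I_f.
E_s = 11.8 MPa = 11800 kPa.
S_e = 242 × 2 × (1 − 0.32²) / 11800 × 0.99
    = 242 × 2 × 0.8976 / 11800 × 0.99
    = 0.03645 m = 36.45 mm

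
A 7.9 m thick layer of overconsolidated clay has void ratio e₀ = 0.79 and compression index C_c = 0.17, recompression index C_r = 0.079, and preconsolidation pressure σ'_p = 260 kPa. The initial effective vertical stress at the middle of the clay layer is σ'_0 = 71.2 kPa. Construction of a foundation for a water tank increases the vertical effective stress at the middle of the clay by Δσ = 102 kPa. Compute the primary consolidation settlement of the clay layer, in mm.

Final effective stress: σ'_f = 71.2 + 102 = 173.2 kPa.
σ'_f = 173.2 ≤ σ'_p = 260 kPa, so the clay remains overconsolidated and only the recompression index applies:
S_c = C_r·H/(1+e₀)·log₁₀(σ'_f/σ'_0) = 0.079×7.9/1.79×log₁₀(173.2/71.2)
    = 0.34866 × 0.38607 = 0.1346 m

S_c ≈ 135 mm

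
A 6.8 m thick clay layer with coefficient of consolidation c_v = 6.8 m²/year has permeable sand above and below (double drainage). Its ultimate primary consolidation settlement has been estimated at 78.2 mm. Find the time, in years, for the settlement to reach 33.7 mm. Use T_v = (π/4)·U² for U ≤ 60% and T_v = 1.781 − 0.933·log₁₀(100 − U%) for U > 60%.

Drainage path length: H_d = H/2 = 3.4 m (double drainage).
U = S(t)/S_ult = 33.7/78.2 = 0.4309.
U ≤ 60%: T_v = (π/4)·U² = (π/4)×0.43095² = 0.14586.
t = T_v·H_d²/c_v = 0.14586×3.4²/6.8 = 0.248 years.

t ≈ 0.248 years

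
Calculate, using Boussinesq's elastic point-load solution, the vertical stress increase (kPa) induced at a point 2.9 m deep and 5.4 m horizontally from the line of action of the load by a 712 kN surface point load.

Boussinesq vertical stress below a point load on an elastic half-space:
Δσ_z = 3P/(2πz²) · [1 + (r/z)²]^(−5/2)
r/z = 5.4/2.9 = 1.8621; [1+(r/z)²]^(−5/2) = 0.023708.
Δσ_z = 3×712/(2π×2.9²) × 0.023708 = 40.423 × 0.023708 = 0.9583 kPa

Δσ_z ≈ 0.958 kPa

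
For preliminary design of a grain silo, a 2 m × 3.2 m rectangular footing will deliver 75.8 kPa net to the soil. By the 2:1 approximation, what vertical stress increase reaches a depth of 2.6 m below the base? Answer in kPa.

By the 2:1 method the load spreads at 1 horizontal : 2 vertical, so at depth z the loaded area has grown by z in each plan dimension:
Δσ = qBL/((B+z)(L+z)) = 75.8×2×3.2/((2+2.6)(3.2+2.6)) = 18.183 kPa

Δσ_z ≈ 18.2 kPa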